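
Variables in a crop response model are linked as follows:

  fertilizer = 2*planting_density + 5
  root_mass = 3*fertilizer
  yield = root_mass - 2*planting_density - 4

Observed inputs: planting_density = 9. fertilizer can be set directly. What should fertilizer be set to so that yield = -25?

fertilizer = -1

Intervening on fertilizer fixes its value directly, overriding its dependence on planting_density.
Substituting into the yield equation gives yield = 3*fertilizer - 22.
Solve 3*fertilizer - 22 = -25: fertilizer = (-25 + 22) / 3 = -1.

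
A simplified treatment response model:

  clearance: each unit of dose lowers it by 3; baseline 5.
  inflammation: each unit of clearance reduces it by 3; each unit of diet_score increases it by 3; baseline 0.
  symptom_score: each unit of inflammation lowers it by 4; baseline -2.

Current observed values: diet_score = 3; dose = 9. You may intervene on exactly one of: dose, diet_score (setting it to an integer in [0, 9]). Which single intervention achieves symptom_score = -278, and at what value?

set diet_score = 1

Intervening on dose: symptom_score = -36*dose + 22. Reaching -278 requires dose = 25/3, not an integer.
Intervening on diet_score: with other inputs at their observed values, symptom_score = -12*diet_score - 266. Solving for -278 gives diet_score = 1, within [0, 9].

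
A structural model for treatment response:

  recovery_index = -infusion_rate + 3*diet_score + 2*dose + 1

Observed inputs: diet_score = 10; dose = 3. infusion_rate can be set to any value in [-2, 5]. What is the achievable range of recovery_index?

Substituting into the recovery_index equation gives recovery_index = -infusion_rate + 37.
Linear in infusion_rate, so extremes are at the endpoints: infusion_rate = -2 gives recovery_index = 39; infusion_rate = 5 gives recovery_index = 32.

32 to 39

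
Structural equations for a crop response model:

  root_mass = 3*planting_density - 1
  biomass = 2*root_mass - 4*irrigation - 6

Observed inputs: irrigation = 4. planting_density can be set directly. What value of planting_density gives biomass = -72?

Substituting into the biomass equation gives biomass = 6*planting_density - 24.
Solve 6*planting_density - 24 = -72: planting_density = (-72 + 24) / 6 = -8.

planting_density = -8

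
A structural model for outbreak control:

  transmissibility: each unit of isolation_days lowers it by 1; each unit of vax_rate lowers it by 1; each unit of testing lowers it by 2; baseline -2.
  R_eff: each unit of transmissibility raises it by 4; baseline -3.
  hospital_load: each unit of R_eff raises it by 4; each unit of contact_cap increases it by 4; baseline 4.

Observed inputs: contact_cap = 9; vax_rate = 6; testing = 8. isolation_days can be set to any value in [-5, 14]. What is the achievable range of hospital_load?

Substituting into the transmissibility equation gives transmissibility = -isolation_days - 24.
This gives R_eff = -4*isolation_days - 99.
Substituting into the hospital_load equation gives hospital_load = -16*isolation_days - 356.
Linear in isolation_days, so extremes are at the endpoints: isolation_days = -5 gives hospital_load = -276; isolation_days = 14 gives hospital_load = -580.

-580 to -276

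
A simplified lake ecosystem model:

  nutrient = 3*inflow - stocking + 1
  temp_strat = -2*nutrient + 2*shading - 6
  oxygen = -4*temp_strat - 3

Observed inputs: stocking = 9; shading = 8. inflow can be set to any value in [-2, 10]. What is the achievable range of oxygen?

Substituting into the nutrient equation gives nutrient = 3*inflow - 8.
So temp_strat = -6*inflow + 26.
Substituting into the oxygen equation gives oxygen = 24*inflow - 107.
Linear in inflow, so extremes are at the endpoints: inflow = -2 gives oxygen = -155; inflow = 10 gives oxygen = 133.

-155 to 133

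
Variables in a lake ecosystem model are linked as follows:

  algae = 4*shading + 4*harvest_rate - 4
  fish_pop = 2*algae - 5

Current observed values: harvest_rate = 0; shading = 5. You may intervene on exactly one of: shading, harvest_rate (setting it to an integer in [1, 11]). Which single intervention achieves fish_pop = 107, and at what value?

set harvest_rate = 10

Intervening on shading: fish_pop = 8*shading - 13. Reaching 107 requires shading = 15, outside [1, 11].
Intervening on harvest_rate: with other inputs at their observed values, fish_pop = 8*harvest_rate + 27. Solving for 107 gives harvest_rate = 10, within [1, 11].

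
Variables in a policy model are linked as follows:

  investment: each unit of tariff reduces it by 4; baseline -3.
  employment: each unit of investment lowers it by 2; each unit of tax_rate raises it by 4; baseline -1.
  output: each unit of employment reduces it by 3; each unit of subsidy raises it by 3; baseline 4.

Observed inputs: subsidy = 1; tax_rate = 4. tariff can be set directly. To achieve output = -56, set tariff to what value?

Substituting into the employment equation gives employment = 8*tariff + 21.
This gives output = -24*tariff - 56.
Solve -24*tariff - 56 = -56: tariff = (-56 + 56) / -24 = 0.

tariff = 0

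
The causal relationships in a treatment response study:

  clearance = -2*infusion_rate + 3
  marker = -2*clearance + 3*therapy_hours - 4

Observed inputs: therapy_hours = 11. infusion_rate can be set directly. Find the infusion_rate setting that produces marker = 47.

infusion_rate = 6

Substituting into the marker equation gives marker = 4*infusion_rate + 23.
Solve 4*infusion_rate + 23 = 47: infusion_rate = (47 - 23) / 4 = 6.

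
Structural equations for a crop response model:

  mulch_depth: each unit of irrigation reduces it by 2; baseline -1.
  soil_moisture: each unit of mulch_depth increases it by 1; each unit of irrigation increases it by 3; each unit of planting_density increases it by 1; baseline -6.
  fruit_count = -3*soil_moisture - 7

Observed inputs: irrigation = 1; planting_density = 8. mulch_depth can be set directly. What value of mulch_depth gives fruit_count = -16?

Intervening on mulch_depth fixes its value directly, overriding its dependence on irrigation.
Substituting into the soil_moisture equation gives soil_moisture = mulch_depth + 5.
fruit_count becomes -3*mulch_depth - 22.
Solve -3*mulch_depth - 22 = -16: mulch_depth = (-16 + 22) / -3 = -2.

mulch_depth = -2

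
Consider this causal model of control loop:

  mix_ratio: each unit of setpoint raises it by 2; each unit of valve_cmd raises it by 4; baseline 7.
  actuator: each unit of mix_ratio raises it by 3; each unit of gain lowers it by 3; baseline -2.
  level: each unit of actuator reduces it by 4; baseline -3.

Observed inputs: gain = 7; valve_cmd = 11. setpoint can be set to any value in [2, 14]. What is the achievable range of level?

-859 to -571

Substituting into the mix_ratio equation gives mix_ratio = 2*setpoint + 51.
Substituting into the actuator equation gives actuator = 6*setpoint + 130.
Substituting into the level equation gives level = -24*setpoint - 523.
Linear in setpoint, so extremes are at the endpoints: setpoint = 2 gives level = -571; setpoint = 14 gives level = -859.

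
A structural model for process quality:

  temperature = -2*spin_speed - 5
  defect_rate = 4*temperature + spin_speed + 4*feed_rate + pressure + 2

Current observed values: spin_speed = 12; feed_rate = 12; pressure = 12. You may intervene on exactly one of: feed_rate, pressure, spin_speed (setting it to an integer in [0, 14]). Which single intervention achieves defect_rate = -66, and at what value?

Intervening on feed_rate: with other inputs at their observed values, defect_rate = 4*feed_rate - 90. Solving for -66 gives feed_rate = 6, within [0, 14].
Intervening on pressure: defect_rate = pressure - 54. Reaching -66 requires pressure = -12, outside [0, 14].
Intervening on spin_speed: defect_rate = -7*spin_speed + 42. Reaching -66 requires spin_speed = 108/7, not an integer.

set feed_rate = 6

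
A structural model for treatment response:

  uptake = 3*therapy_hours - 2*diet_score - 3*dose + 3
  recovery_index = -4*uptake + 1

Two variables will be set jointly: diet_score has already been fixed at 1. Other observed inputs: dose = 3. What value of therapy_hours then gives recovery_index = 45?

With diet_score held at 1:
Substituting into the uptake equation gives uptake = 3*therapy_hours - 8.
recovery_index becomes -12*therapy_hours + 33.
Solve -12*therapy_hours + 33 = 45: therapy_hours = (45 - 33) / -12 = -1.

therapy_hours = -1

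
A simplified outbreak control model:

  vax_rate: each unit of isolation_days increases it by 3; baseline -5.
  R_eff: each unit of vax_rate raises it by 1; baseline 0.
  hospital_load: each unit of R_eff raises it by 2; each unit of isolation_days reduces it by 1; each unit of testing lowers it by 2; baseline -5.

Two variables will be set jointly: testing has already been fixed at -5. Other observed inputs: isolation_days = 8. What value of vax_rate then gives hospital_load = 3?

vax_rate = 3

With testing held at -5:
Intervening on vax_rate fixes its value directly, overriding its dependence on isolation_days.
Substituting into the hospital_load equation gives hospital_load = 2*vax_rate - 3.
Solve 2*vax_rate - 3 = 3: vax_rate = (3 + 3) / 2 = 3.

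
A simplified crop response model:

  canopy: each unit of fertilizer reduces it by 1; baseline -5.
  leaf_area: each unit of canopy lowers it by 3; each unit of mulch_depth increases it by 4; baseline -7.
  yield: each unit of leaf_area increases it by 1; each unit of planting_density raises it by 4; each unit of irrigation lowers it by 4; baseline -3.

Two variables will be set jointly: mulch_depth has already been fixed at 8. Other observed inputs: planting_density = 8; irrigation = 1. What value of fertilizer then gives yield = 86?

fertilizer = 7

With mulch_depth held at 8:
Substituting into the leaf_area equation gives leaf_area = 3*fertilizer + 40.
So yield = 3*fertilizer + 65.
Solve 3*fertilizer + 65 = 86: fertilizer = (86 - 65) / 3 = 7.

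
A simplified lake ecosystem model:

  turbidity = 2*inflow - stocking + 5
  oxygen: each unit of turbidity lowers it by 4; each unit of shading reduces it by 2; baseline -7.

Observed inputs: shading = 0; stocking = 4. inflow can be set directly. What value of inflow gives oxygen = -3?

Substituting into the turbidity equation gives turbidity = 2*inflow + 1.
Substituting into the oxygen equation gives oxygen = -8*inflow - 11.
Solve -8*inflow - 11 = -3: inflow = (-3 + 11) / -8 = -1.

inflow = -1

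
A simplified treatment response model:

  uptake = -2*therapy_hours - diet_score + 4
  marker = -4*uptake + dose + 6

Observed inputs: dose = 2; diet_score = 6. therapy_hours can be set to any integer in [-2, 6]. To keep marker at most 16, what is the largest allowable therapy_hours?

Substituting into the uptake equation gives uptake = -2*therapy_hours - 2.
So marker = 8*therapy_hours + 16.
Require 8*therapy_hours + 16 ≤ 16, so therapy_hours ≤ 0.
The largest integer in [-2, 6] satisfying this is 0.

therapy_hours = 0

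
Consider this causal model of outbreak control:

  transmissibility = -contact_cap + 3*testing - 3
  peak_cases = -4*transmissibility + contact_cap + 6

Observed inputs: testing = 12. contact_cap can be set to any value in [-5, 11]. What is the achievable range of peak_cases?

-151 to -71

Substituting into the transmissibility equation gives transmissibility = -contact_cap + 33.
peak_cases becomes 5*contact_cap - 126.
Linear in contact_cap, so extremes are at the endpoints: contact_cap = -5 gives peak_cases = -151; contact_cap = 11 gives peak_cases = -71.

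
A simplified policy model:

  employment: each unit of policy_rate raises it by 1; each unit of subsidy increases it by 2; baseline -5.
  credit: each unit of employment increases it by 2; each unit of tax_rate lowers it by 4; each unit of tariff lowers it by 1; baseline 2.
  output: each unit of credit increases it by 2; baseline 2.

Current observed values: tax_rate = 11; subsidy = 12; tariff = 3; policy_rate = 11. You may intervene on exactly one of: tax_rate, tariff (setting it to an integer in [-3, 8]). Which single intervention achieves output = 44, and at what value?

Intervening on tax_rate: output = -8*tax_rate + 120. Reaching 44 requires tax_rate = 19/2, not an integer.
Intervening on tariff: with other inputs at their observed values, output = -2*tariff + 38. Solving for 44 gives tariff = -3, within [-3, 8].

set tariff = -3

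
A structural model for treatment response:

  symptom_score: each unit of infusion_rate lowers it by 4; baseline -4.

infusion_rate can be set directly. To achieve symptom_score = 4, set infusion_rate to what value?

infusion_rate = -2

Solve -4*infusion_rate - 4 = 4: infusion_rate = (4 + 4) / -4 = -2.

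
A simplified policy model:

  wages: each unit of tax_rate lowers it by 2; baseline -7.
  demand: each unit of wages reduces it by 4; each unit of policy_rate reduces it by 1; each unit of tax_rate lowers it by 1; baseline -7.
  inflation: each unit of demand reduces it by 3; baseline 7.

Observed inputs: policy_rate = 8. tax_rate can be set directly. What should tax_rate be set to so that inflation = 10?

Substituting into the demand equation gives demand = 7*tax_rate + 13.
inflation becomes -21*tax_rate - 32.
Solve -21*tax_rate - 32 = 10: tax_rate = (10 + 32) / -21 = -2.

tax_rate = -2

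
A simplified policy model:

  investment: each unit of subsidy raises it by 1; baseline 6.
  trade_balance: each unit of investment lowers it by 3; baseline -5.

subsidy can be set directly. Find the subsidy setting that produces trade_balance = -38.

Substituting into the trade_balance equation gives trade_balance = -3*subsidy - 23.
Solve -3*subsidy - 23 = -38: subsidy = (-38 + 23) / -3 = 5.

subsidy = 5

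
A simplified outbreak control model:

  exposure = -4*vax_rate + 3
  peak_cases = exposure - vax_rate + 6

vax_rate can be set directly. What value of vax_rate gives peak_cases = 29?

vax_rate = -4

Substituting into the peak_cases equation gives peak_cases = -5*vax_rate + 9.
Solve -5*vax_rate + 9 = 29: vax_rate = (29 - 9) / -5 = -4.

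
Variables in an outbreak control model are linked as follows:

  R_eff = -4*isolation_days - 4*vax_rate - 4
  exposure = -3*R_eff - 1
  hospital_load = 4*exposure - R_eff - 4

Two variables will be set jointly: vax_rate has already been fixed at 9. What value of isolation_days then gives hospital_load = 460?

With vax_rate held at 9:
Substituting into the R_eff equation gives R_eff = -4*isolation_days - 40.
Substituting into the exposure equation gives exposure = 12*isolation_days + 119.
Substituting into the hospital_load equation gives hospital_load = 52*isolation_days + 512.
Solve 52*isolation_days + 512 = 460: isolation_days = (460 - 512) / 52 = -1.

isolation_days = -1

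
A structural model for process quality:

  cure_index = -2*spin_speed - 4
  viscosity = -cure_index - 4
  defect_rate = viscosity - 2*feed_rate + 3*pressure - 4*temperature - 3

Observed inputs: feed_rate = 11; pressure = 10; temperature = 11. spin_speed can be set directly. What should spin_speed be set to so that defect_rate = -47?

Substituting into the viscosity equation gives viscosity = 2*spin_speed.
Substituting into the defect_rate equation gives defect_rate = 2*spin_speed - 39.
Solve 2*spin_speed - 39 = -47: spin_speed = (-47 + 39) / 2 = -4.

spin_speed = -4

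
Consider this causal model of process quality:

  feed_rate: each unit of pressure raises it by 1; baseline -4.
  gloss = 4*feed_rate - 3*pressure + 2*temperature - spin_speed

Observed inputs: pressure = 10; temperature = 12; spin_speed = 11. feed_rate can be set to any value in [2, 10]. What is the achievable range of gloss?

-9 to 23

Intervening on feed_rate fixes its value directly, overriding its dependence on pressure.
Substituting into the gloss equation gives gloss = 4*feed_rate - 17.
Linear in feed_rate, so extremes are at the endpoints: feed_rate = 2 gives gloss = -9; feed_rate = 10 gives gloss = 23.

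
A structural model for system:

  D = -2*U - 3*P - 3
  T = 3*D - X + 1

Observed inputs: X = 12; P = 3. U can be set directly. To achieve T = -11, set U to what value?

Substituting into the D equation gives D = -2*U - 12.
Substituting into the T equation gives T = -6*U - 47.
Solve -6*U - 47 = -11: U = (-11 + 47) / -6 = -6.

U = -6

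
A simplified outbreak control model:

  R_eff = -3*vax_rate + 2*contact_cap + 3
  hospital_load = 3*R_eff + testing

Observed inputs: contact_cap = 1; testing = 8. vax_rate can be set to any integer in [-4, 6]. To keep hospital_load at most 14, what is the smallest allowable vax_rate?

Substituting into the R_eff equation gives R_eff = -3*vax_rate + 5.
This gives hospital_load = -9*vax_rate + 23.
Require -9*vax_rate + 23 ≤ 14, so vax_rate ≥ 1.
The smallest integer in [-4, 6] satisfying this is 1.

vax_rate = 1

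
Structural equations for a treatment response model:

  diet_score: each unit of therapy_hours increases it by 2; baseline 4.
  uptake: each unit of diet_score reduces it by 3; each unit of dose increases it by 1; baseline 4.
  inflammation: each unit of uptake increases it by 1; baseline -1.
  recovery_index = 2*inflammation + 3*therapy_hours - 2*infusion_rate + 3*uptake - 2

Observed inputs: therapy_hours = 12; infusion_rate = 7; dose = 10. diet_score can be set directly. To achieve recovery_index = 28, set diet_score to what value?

Intervening on diet_score fixes its value directly, overriding its dependence on therapy_hours.
Substituting into the uptake equation gives uptake = -3*diet_score + 14.
inflammation becomes -3*diet_score + 13.
So recovery_index = -15*diet_score + 88.
Solve -15*diet_score + 88 = 28: diet_score = (28 - 88) / -15 = 4.

diet_score = 4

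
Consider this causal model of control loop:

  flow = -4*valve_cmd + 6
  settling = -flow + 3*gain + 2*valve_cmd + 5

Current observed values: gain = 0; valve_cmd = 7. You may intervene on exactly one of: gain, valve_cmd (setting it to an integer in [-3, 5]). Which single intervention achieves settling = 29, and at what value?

Intervening on gain: settling = 3*gain + 41. Reaching 29 requires gain = -4, outside [-3, 5].
Intervening on valve_cmd: with other inputs at their observed values, settling = 6*valve_cmd - 1. Solving for 29 gives valve_cmd = 5, within [-3, 5].

set valve_cmd = 5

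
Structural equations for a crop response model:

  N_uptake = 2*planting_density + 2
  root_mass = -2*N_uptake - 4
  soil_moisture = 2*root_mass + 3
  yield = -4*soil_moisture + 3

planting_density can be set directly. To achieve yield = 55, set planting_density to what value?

Substituting into the root_mass equation gives root_mass = -4*planting_density - 8.
Substituting into the soil_moisture equation gives soil_moisture = -8*planting_density - 13.
Substituting into the yield equation gives yield = 32*planting_density + 55.
Solve 32*planting_density + 55 = 55: planting_density = (55 - 55) / 32 = 0.

planting_density = 0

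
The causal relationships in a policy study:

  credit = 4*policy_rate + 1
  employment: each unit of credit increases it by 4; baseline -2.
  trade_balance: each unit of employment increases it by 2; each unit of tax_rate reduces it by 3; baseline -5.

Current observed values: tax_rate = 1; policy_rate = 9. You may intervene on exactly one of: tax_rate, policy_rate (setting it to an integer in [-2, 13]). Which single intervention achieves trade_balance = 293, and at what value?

Intervening on tax_rate: with other inputs at their observed values, trade_balance = -3*tax_rate + 287. Solving for 293 gives tax_rate = -2, within [-2, 13].
Intervening on policy_rate: trade_balance = 32*policy_rate - 4. Reaching 293 requires policy_rate = 297/32, not an integer.

set tax_rate = -2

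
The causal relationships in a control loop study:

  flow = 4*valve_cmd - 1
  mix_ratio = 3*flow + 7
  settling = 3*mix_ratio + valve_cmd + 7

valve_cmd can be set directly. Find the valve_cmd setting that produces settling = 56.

valve_cmd = 1

Substituting into the mix_ratio equation gives mix_ratio = 12*valve_cmd + 4.
settling becomes 37*valve_cmd + 19.
Solve 37*valve_cmd + 19 = 56: valve_cmd = (56 - 19) / 37 = 1.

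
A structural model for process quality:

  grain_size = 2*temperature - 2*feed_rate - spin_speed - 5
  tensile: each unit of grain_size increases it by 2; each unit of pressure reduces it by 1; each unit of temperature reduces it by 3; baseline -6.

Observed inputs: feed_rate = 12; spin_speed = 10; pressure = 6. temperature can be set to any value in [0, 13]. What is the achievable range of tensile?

-90 to -77

Substituting into the grain_size equation gives grain_size = 2*temperature - 39.
Substituting into the tensile equation gives tensile = temperature - 90.
Linear in temperature, so extremes are at the endpoints: temperature = 0 gives tensile = -90; temperature = 13 gives tensile = -77.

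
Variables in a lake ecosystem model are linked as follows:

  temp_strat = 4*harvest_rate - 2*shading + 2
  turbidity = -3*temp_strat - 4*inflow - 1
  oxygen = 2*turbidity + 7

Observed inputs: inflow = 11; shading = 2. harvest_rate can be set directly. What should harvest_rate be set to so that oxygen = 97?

harvest_rate = -7

Substituting into the temp_strat equation gives temp_strat = 4*harvest_rate - 2.
Substituting into the turbidity equation gives turbidity = -12*harvest_rate - 39.
Substituting into the oxygen equation gives oxygen = -24*harvest_rate - 71.
Solve -24*harvest_rate - 71 = 97: harvest_rate = (97 + 71) / -24 = -7.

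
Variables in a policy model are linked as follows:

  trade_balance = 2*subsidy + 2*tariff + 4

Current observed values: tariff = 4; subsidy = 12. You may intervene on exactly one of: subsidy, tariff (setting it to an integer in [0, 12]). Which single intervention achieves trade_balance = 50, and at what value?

set tariff = 11

Intervening on subsidy: trade_balance = 2*subsidy + 12. Reaching 50 requires subsidy = 19, outside [0, 12].
Intervening on tariff: with other inputs at their observed values, trade_balance = 2*tariff + 28. Solving for 50 gives tariff = 11, within [0, 12].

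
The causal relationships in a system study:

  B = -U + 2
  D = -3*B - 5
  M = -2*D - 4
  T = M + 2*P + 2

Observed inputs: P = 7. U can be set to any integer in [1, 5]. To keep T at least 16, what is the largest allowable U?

Substituting into the D equation gives D = 3*U - 11.
M becomes -6*U + 18.
This gives T = -6*U + 34.
Require -6*U + 34 ≥ 16, so U ≤ 3.
The largest integer in [1, 5] satisfying this is 3.

U = 3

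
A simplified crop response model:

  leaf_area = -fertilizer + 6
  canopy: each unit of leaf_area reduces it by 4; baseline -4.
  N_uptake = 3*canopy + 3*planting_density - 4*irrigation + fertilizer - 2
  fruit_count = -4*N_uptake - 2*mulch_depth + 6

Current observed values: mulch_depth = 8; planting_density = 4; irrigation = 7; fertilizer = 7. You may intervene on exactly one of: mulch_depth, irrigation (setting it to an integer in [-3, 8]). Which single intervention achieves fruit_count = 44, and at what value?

Intervening on mulch_depth: with other inputs at their observed values, fruit_count = -2*mulch_depth + 50. Solving for 44 gives mulch_depth = 3, within [-3, 8].
Intervening on irrigation: fruit_count = 16*irrigation - 78. Reaching 44 requires irrigation = 61/8, not an integer.

set mulch_depth = 3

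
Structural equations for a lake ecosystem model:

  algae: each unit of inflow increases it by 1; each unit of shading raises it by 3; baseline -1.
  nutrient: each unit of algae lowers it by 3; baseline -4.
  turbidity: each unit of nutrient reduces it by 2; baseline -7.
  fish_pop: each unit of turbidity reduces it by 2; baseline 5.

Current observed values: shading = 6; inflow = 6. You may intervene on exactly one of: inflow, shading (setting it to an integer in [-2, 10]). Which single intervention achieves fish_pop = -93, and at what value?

set shading = 1

Intervening on inflow: fish_pop = -12*inflow - 201. Reaching -93 requires inflow = -9, outside [-2, 10].
Intervening on shading: with other inputs at their observed values, fish_pop = -36*shading - 57. Solving for -93 gives shading = 1, within [-2, 10].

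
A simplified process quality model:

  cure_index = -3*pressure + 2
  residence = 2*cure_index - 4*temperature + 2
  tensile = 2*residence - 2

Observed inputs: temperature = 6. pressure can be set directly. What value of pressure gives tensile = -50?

Substituting into the residence equation gives residence = -6*pressure - 18.
So tensile = -12*pressure - 38.
Solve -12*pressure - 38 = -50: pressure = (-50 + 38) / -12 = 1.

pressure = 1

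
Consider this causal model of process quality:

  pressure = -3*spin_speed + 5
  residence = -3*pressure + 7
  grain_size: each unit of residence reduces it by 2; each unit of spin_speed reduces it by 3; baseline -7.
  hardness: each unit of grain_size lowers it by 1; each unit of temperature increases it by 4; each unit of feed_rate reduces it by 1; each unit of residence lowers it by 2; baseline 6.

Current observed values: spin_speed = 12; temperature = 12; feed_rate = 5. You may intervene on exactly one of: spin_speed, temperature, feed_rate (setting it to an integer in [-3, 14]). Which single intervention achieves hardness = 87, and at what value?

Intervening on spin_speed: hardness = 3*spin_speed + 56. Reaching 87 requires spin_speed = 31/3, not an integer.
Intervening on temperature: hardness = 4*temperature + 44. Reaching 87 requires temperature = 43/4, not an integer.
Intervening on feed_rate: with other inputs at their observed values, hardness = -feed_rate + 97. Solving for 87 gives feed_rate = 10, within [-3, 14].

set feed_rate = 10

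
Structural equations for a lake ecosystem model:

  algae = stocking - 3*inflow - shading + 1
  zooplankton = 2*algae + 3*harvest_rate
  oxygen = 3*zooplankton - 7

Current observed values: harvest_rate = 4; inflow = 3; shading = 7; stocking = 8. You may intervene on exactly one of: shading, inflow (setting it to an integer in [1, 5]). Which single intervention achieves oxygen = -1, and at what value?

Intervening on shading: with other inputs at their observed values, oxygen = -6*shading + 29. Solving for -1 gives shading = 5, within [1, 5].
Intervening on inflow: oxygen = -18*inflow + 41. Reaching -1 requires inflow = 7/3, not an integer.

set shading = 5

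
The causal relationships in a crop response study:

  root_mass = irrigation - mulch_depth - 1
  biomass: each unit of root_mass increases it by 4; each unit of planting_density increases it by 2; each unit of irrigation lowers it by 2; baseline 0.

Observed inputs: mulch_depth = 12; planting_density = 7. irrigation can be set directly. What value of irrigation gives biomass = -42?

irrigation = -2

Substituting into the root_mass equation gives root_mass = irrigation - 13.
Substituting into the biomass equation gives biomass = 2*irrigation - 38.
Solve 2*irrigation - 38 = -42: irrigation = (-42 + 38) / 2 = -2.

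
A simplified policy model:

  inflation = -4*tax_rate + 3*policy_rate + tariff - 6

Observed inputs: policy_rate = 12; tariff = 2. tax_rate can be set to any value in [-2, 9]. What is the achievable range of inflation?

-4 to 40

Substituting into the inflation equation gives inflation = -4*tax_rate + 32.
Linear in tax_rate, so extremes are at the endpoints: tax_rate = -2 gives inflation = 40; tax_rate = 9 gives inflation = -4.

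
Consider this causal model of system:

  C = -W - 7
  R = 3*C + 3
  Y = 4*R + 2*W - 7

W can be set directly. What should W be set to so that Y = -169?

Substituting into the R equation gives R = -3*W - 18.
So Y = -10*W - 79.
Solve -10*W - 79 = -169: W = (-169 + 79) / -10 = 9.

W = 9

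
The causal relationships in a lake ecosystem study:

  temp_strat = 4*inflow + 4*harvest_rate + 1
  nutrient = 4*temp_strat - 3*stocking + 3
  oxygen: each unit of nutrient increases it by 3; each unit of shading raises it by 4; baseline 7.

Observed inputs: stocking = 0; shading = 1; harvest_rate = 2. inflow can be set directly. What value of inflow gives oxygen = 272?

inflow = 3

Substituting into the temp_strat equation gives temp_strat = 4*inflow + 9.
This gives nutrient = 16*inflow + 39.
Substituting into the oxygen equation gives oxygen = 48*inflow + 128.
Solve 48*inflow + 128 = 272: inflow = (272 - 128) / 48 = 3.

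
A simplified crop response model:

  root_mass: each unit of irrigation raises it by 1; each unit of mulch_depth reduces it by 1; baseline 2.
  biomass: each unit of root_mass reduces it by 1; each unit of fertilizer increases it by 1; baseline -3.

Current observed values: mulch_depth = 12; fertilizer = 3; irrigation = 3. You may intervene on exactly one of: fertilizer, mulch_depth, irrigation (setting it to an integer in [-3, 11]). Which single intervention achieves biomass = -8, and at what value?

set mulch_depth = -3

Intervening on fertilizer: biomass = fertilizer + 4. Reaching -8 requires fertilizer = -12, outside [-3, 11].
Intervening on mulch_depth: with other inputs at their observed values, biomass = mulch_depth - 5. Solving for -8 gives mulch_depth = -3, within [-3, 11].
Intervening on irrigation: biomass = -irrigation + 10. Reaching -8 requires irrigation = 18, outside [-3, 11].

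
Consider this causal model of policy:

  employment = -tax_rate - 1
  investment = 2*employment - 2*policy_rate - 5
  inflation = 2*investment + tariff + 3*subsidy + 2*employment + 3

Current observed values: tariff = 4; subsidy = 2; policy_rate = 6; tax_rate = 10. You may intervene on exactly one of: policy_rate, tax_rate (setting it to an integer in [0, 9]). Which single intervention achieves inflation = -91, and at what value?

Intervening on policy_rate: with other inputs at their observed values, inflation = -4*policy_rate - 63. Solving for -91 gives policy_rate = 7, within [0, 9].
Intervening on tax_rate: inflation = -6*tax_rate - 27. Reaching -91 requires tax_rate = 32/3, not an integer.

set policy_rate = 7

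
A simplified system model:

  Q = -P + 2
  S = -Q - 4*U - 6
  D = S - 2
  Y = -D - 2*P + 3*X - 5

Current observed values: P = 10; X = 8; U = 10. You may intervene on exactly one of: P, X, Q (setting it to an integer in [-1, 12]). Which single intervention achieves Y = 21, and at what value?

Intervening on P: Y = -3*P + 69. Reaching 21 requires P = 16, outside [-1, 12].
Intervening on X: with other inputs at their observed values, Y = 3*X + 15. Solving for 21 gives X = 2, within [-1, 12].
Intervening on Q: Y = Q + 47. Reaching 21 requires Q = -26, outside [-1, 12].

set X = 2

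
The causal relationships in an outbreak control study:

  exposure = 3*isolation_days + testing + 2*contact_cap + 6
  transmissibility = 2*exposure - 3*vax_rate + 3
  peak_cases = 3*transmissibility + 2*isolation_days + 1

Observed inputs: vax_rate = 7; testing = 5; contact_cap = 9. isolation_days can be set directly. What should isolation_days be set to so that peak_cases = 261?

Substituting into the exposure equation gives exposure = 3*isolation_days + 29.
Substituting into the transmissibility equation gives transmissibility = 6*isolation_days + 40.
peak_cases becomes 20*isolation_days + 121.
Solve 20*isolation_days + 121 = 261: isolation_days = (261 - 121) / 20 = 7.

isolation_days = 7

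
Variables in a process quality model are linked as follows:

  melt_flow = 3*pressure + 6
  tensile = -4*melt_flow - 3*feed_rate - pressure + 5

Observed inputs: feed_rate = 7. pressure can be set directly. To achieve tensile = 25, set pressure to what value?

pressure = -5

Substituting into the tensile equation gives tensile = -13*pressure - 40.
Solve -13*pressure - 40 = 25: pressure = (25 + 40) / -13 = -5.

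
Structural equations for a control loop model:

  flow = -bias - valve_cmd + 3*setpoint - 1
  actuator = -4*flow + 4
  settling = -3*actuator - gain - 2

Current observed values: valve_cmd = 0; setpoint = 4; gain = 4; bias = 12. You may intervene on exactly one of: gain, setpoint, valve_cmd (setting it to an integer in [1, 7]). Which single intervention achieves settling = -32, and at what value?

Intervening on gain: with other inputs at their observed values, settling = -gain - 26. Solving for -32 gives gain = 6, within [1, 7].
Intervening on setpoint: settling = 36*setpoint - 174. Reaching -32 requires setpoint = 71/18, not an integer.
Intervening on valve_cmd: settling = -12*valve_cmd - 30. Reaching -32 requires valve_cmd = 1/6, not an integer.

set gain = 6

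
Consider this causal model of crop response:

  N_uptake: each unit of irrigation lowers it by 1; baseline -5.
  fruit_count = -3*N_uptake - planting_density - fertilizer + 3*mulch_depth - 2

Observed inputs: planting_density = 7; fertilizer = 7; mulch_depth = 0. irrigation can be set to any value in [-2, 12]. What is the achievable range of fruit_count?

Substituting into the fruit_count equation gives fruit_count = 3*irrigation - 1.
Linear in irrigation, so extremes are at the endpoints: irrigation = -2 gives fruit_count = -7; irrigation = 12 gives fruit_count = 35.

-7 to 35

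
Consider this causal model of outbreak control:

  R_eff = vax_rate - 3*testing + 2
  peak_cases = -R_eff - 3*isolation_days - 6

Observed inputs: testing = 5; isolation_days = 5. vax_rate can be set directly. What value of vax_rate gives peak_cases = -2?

vax_rate = -6

Substituting into the R_eff equation gives R_eff = vax_rate - 13.
Substituting into the peak_cases equation gives peak_cases = -vax_rate - 8.
Solve -vax_rate - 8 = -2: vax_rate = (-2 + 8) / -1 = -6.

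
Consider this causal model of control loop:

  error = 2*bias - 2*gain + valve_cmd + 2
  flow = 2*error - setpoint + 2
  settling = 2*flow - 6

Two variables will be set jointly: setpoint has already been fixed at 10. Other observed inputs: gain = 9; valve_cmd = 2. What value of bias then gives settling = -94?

With setpoint held at 10:
Substituting into the error equation gives error = 2*bias - 14.
Substituting into the flow equation gives flow = 4*bias - 36.
settling becomes 8*bias - 78.
Solve 8*bias - 78 = -94: bias = (-94 + 78) / 8 = -2.

bias = -2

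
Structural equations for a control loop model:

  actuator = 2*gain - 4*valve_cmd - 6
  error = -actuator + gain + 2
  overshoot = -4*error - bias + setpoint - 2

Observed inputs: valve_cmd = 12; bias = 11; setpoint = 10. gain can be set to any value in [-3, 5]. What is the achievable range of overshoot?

Substituting into the actuator equation gives actuator = 2*gain - 54.
error becomes -gain + 56.
Substituting into the overshoot equation gives overshoot = 4*gain - 227.
Linear in gain, so extremes are at the endpoints: gain = -3 gives overshoot = -239; gain = 5 gives overshoot = -207.

-239 to -207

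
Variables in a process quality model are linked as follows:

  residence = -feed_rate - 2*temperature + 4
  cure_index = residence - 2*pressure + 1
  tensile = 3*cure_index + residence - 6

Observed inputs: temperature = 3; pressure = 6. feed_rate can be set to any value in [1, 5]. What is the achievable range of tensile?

Substituting into the residence equation gives residence = -feed_rate - 2.
cure_index becomes -feed_rate - 13.
Substituting into the tensile equation gives tensile = -4*feed_rate - 47.
Linear in feed_rate, so extremes are at the endpoints: feed_rate = 1 gives tensile = -51; feed_rate = 5 gives tensile = -67.

-67 to -51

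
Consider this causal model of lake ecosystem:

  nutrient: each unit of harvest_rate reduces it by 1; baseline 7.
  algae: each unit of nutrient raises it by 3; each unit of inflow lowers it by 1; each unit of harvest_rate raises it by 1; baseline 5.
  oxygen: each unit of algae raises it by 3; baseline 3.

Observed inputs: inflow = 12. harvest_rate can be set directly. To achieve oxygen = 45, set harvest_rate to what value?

Substituting into the algae equation gives algae = -2*harvest_rate + 14.
Substituting into the oxygen equation gives oxygen = -6*harvest_rate + 45.
Solve -6*harvest_rate + 45 = 45: harvest_rate = (45 - 45) / -6 = 0.

harvest_rate = 0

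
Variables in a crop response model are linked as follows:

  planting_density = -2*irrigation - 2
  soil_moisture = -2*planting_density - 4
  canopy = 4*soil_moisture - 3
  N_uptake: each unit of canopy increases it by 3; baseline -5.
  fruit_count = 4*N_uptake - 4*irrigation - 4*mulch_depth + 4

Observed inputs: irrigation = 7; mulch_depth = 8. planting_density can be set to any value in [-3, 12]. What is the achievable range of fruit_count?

Intervening on planting_density fixes its value directly, overriding its dependence on irrigation.
Substituting into the canopy equation gives canopy = -8*planting_density - 19.
Substituting into the N_uptake equation gives N_uptake = -24*planting_density - 62.
Substituting into the fruit_count equation gives fruit_count = -96*planting_density - 304.
Linear in planting_density, so extremes are at the endpoints: planting_density = -3 gives fruit_count = -16; planting_density = 12 gives fruit_count = -1456.

-1456 to -16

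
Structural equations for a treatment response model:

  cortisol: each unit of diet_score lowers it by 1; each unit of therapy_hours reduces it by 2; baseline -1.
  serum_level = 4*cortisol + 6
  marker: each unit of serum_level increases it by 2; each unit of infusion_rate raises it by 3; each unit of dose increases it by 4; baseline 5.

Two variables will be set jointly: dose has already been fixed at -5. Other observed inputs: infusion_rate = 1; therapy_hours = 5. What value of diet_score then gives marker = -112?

With dose held at -5:
Substituting into the cortisol equation gives cortisol = -diet_score - 11.
Substituting into the serum_level equation gives serum_level = -4*diet_score - 38.
marker becomes -8*diet_score - 88.
Solve -8*diet_score - 88 = -112: diet_score = (-112 + 88) / -8 = 3.

diet_score = 3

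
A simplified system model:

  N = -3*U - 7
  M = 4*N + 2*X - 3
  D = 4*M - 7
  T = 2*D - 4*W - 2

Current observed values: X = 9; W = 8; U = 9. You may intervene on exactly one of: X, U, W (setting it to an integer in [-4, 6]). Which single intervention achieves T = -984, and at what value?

Intervening on X: T = 16*X - 1160. Reaching -984 requires X = 11, outside [-4, 6].
Intervening on U: T = -96*U - 152. Reaching -984 requires U = 26/3, not an integer.
Intervening on W: with other inputs at their observed values, T = -4*W - 984. Solving for -984 gives W = 0, within [-4, 6].

set W = 0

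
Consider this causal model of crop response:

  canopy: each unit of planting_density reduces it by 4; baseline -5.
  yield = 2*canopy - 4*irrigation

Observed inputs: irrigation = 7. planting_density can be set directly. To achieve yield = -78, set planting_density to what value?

planting_density = 5

Substituting into the yield equation gives yield = -8*planting_density - 38.
Solve -8*planting_density - 38 = -78: planting_density = (-78 + 38) / -8 = 5.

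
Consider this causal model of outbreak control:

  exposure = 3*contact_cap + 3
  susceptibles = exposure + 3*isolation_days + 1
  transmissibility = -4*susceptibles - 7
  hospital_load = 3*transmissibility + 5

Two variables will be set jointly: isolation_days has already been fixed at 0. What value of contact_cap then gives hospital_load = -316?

With isolation_days held at 0:
Substituting into the susceptibles equation gives susceptibles = 3*contact_cap + 4.
transmissibility becomes -12*contact_cap - 23.
Substituting into the hospital_load equation gives hospital_load = -36*contact_cap - 64.
Solve -36*contact_cap - 64 = -316: contact_cap = (-316 + 64) / -36 = 7.

contact_cap = 7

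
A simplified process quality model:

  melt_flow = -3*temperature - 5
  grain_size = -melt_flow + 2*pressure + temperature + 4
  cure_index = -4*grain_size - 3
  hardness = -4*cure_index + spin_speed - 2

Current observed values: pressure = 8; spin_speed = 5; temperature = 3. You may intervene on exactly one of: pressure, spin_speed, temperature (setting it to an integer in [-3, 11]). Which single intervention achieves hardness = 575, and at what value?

Intervening on pressure: with other inputs at their observed values, hardness = 32*pressure + 351. Solving for 575 gives pressure = 7, within [-3, 11].
Intervening on spin_speed: hardness = spin_speed + 602. Reaching 575 requires spin_speed = -27, outside [-3, 11].
Intervening on temperature: hardness = 64*temperature + 415. Reaching 575 requires temperature = 5/2, not an integer.

set pressure = 7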